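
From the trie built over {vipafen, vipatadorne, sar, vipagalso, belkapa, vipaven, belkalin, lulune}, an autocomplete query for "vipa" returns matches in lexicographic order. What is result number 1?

Words with prefix "vipa", in lexicographic order: "vipafen", "vipagalso", "vipatadorne", "vipaven"
The 1st is vipafen.

vipafen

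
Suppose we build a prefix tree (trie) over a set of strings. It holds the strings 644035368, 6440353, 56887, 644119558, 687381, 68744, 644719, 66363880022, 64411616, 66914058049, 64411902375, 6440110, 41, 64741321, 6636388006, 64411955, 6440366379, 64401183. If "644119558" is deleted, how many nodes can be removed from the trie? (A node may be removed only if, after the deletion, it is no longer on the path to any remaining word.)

Walk "644119558" from the leaf back toward the root, removing each node that no remaining word uses.
The suffix "8" (1 node) is used only by "644119558"; "64411955" is itself a stored word, so pruning stops there.
Nodes removed: 1

1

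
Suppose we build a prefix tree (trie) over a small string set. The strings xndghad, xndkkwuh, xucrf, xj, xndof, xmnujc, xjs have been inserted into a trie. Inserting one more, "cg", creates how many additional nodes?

2

Nothing in the trie begins with "c"; the whole of "cg" is new.
2 − 0 = 2 new nodes.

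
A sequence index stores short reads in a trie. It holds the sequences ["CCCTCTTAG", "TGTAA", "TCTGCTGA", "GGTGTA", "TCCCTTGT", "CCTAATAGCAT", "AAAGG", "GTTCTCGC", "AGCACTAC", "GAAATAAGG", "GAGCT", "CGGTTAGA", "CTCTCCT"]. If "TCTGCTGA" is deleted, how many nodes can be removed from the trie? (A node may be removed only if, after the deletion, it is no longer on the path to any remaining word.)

6

Walk "TCTGCTGA" from the leaf back toward the root, removing each node that no remaining word uses.
The suffix "TGCTGA" (6 nodes) is used only by "TCTGCTGA"; the node for "TC" still has the child "C", so pruning stops there.
Nodes removed: 6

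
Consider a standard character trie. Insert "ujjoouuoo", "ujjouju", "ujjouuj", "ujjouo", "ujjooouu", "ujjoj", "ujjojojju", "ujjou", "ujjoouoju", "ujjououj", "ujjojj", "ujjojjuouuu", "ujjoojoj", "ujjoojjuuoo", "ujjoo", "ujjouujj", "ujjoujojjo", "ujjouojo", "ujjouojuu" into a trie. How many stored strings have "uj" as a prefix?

Walk to "uj"; the words in its subtree are exactly those with that prefix.
Words under "uj": ujjoj, ujjojj, ujjojjuouuu, ujjojojju, ujjoo, ujjoojjuuoo, ujjoojoj, ujjooouu, ujjoouoju, ujjoouuoo, ujjou, ujjoujojjo, ujjouju, ujjouo, ujjouojo, ujjouojuu, ujjououj, ujjouuj, ujjouujj
Count: 19

19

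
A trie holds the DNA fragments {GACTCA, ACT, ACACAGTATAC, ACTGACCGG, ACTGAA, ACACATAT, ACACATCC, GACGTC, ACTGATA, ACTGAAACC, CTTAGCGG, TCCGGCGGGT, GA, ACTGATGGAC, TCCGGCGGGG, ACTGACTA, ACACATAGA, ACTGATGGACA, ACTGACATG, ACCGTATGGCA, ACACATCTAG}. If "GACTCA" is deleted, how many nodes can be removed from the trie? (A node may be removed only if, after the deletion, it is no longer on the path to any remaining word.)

3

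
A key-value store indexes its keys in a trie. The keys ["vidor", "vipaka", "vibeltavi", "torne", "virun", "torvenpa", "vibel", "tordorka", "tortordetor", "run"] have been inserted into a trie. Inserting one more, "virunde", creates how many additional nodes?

2

The longest prefix of "virunde" already in the trie is "virun" (length 5).
New nodes needed: |"virunde"| − 5 = 7 − 5 = 2.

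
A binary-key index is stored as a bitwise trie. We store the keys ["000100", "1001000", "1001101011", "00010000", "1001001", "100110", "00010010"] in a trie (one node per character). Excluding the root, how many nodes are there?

24

Trie structure (* marks end of a word):
(root)
├─ 0
│  └─ 0
│     └─ 0
│        └─ 1
│           └─ 0
│              └─ 0 *
│                 ├─ 0
│                 │  └─ 0 *
│                 └─ 1
│                    └─ 0 *
└─ 1
   └─ 0
      └─ 0
         └─ 1
            ├─ 0
            │  └─ 0
            │     ├─ 0 *
            │     └─ 1 *
            └─ 1
               └─ 0 *
                  └─ 1
                     └─ 0
                        └─ 1
                           └─ 1 *
Counting every labelled node above: 24.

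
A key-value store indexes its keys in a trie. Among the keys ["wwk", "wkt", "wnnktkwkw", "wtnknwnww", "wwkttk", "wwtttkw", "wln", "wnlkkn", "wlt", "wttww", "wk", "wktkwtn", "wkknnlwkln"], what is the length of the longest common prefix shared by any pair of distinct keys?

3

Look for the deepest trie node that still has at least two words in its subtree.
"wkt" and "wktkwtn" agree on "wkt" (3 characters) before diverging; nothing deeper is shared.
Longest shared-prefix length: 3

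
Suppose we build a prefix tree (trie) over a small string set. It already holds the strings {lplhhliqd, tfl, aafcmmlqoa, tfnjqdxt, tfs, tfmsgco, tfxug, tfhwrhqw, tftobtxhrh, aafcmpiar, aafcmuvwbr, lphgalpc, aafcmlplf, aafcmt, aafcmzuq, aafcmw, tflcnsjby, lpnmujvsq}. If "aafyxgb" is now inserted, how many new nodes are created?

4

"aaf" is already a path in the trie; the remaining "yxgb" must be added.
New nodes needed: |"aafyxgb"| − 3 = 7 − 3 = 4.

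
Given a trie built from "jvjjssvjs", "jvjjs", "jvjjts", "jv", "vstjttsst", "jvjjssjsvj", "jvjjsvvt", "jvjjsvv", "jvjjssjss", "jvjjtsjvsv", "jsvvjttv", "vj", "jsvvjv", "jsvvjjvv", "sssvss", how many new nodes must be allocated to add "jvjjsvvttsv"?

3

"jvjjsvvt" is already a path in the trie; the remaining "tsv" must be added.
So 11 − 8 = 3 new nodes.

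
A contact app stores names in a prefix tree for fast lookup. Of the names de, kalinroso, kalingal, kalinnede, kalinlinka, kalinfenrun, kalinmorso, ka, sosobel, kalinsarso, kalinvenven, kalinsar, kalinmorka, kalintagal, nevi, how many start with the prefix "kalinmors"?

Traverse to the node for "kalinmors", then collect every word in that subtree.
Words under "kalinmors": kalinmorso
Count: 1

1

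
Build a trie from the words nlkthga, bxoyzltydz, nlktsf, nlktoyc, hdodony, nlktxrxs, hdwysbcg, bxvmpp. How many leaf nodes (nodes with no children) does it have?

8

A leaf is a node with no children — equivalently, the end of a word that is not a proper prefix of any other stored word.
Those words: "bxoyzltydz", "bxvmpp", "hdodony", "hdwysbcg", "nlkthga", "nlktoyc", "nlktsf", "nlktxrxs"
Leaf count: 8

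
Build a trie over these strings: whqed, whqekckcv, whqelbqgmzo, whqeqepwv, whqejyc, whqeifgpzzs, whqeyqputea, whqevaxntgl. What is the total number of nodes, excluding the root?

46

Trace insertions, counting only characters that open a new branch:
  "whqed" → 5 new (w, h, q, e, d)
  "whqekckcv" → prefix "whqe" already present; 5 new (k, c, k, c, v)
  "whqelbqgmzo" → prefix "whqe" already present; 7 new (l, b, q, g, m, z, o)
  "whqeqepwv" → prefix "whqe" already present; 5 new (q, e, p, w, v)
  "whqejyc" → prefix "whqe" already present; 3 new (j, y, c)
  "whqeifgpzzs" → prefix "whqe" already present; 7 new (i, f, g, p, z, z, s)
  "whqeyqputea" → prefix "whqe" already present; 7 new (y, q, p, u, t, e, a)
  "whqevaxntgl" → prefix "whqe" already present; 7 new (v, a, x, n, t, g, l)
Total nodes = 5 + 5 + 7 + 5 + 3 + 7 + 7 + 7 = 46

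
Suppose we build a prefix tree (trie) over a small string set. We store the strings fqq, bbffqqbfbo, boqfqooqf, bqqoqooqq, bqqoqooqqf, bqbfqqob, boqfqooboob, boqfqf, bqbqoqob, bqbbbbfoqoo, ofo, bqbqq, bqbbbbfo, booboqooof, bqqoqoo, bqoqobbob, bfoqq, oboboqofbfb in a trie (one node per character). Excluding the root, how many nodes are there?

87

For each word, the new-node count is its length minus the longest prefix already in the trie:
  "fqq" → 3 new (f, q, q)
  "bbffqqbfbo" → 10 new (b, b, f, f, q, q, b, f, b, o)
  "boqfqooqf" → prefix "b" already present; 8 new (o, q, f, q, o, o, q, f)
  "bqqoqooqq" → prefix "b" already present; 8 new (q, q, o, q, o, o, q, q)
  "bqqoqooqqf" → prefix "bqqoqooqq" already present; 1 new (f)
  "bqbfqqob" → prefix "bq" already present; 6 new (b, f, q, q, o, b)
  "boqfqooboob" → prefix "boqfqoo" already present; 4 new (b, o, o, b)
  "boqfqf" → prefix "boqfq" already present; 1 new (f)
  "bqbqoqob" → prefix "bqb" already present; 5 new (q, o, q, o, b)
  "bqbbbbfoqoo" → prefix "bqb" already present; 8 new (b, b, b, f, o, q, o, o)
  "ofo" → 3 new (o, f, o)
  "bqbqq" → prefix "bqbq" already present; 1 new (q)
  "bqbbbbfo" → prefix "bqbbbbfo" already present; 0 new (none)
  "booboqooof" → prefix "bo" already present; 8 new (o, b, o, q, o, o, o, f)
  "bqqoqoo" → prefix "bqqoqoo" already present; 0 new (none)
  "bqoqobbob" → prefix "bq" already present; 7 new (o, q, o, b, b, o, b)
  "bfoqq" → prefix "b" already present; 4 new (f, o, q, q)
  "oboboqofbfb" → prefix "o" already present; 10 new (b, o, b, o, q, o, f, b, f, b)
Total nodes = 3 + 10 + 8 + 8 + 1 + 6 + 4 + 1 + 5 + 8 + 3 + 1 + 0 + 8 + 0 + 7 + 4 + 10 = 87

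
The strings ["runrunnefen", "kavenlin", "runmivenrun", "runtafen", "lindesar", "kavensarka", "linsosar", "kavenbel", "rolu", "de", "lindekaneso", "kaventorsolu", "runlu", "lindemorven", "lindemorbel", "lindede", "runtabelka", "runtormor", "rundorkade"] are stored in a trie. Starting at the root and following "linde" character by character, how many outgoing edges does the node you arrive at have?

4

The children of the "linde" node are the distinct next characters among strings starting with "linde".
Characters that immediately follow "linde" among the stored strings: {d, k, m, s}.
That node has 4 child edges.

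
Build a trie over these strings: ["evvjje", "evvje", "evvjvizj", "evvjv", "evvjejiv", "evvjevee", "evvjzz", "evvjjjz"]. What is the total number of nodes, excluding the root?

Trie structure (* marks end of a word):
(root)
└─ e
   └─ v
      └─ v
         └─ j
            ├─ e *
            │  ├─ j
            │  │  └─ i
            │  │     └─ v *
            │  └─ v
            │     └─ e
            │        └─ e *
            ├─ j
            │  ├─ e *
            │  └─ j
            │     └─ z *
            ├─ v *
            │  └─ i
            │     └─ z
            │        └─ j *
            └─ z
               └─ z *
Counting every labelled node above: 21.

21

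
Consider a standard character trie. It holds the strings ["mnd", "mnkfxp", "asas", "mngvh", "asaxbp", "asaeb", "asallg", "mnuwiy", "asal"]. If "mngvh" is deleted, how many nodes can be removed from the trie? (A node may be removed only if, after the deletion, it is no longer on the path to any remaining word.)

3

After clearing the end-marker at "mngvh", prune upward until reaching a node still needed by another word.
The suffix "gvh" (3 nodes) is used only by "mngvh"; the node for "mn" still has the child "d", so pruning stops there.
Nodes removed: 3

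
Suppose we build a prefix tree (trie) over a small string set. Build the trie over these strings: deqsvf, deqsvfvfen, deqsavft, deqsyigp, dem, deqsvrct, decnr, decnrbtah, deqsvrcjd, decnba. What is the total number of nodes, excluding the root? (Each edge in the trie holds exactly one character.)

Trie structure (* marks end of a word):
(root)
└─ d
   └─ e
      ├─ c
      │  └─ n
      │     ├─ b
      │     │  └─ a *
      │     └─ r *
      │        └─ b
      │           └─ t
      │              └─ a
      │                 └─ h *
      ├─ m *
      └─ q
         └─ s
            ├─ a
            │  └─ v
            │     └─ f
            │        └─ t *
            ├─ v
            │  ├─ f *
            │  │  └─ v
            │  │     └─ f
            │  │        └─ e
            │  │           └─ n *
            │  └─ r
            │     └─ c
            │        ├─ j
            │        │  └─ d *
            │        └─ t *
            └─ y
               └─ i
                  └─ g
                     └─ p *
Counting every labelled node above: 33.

33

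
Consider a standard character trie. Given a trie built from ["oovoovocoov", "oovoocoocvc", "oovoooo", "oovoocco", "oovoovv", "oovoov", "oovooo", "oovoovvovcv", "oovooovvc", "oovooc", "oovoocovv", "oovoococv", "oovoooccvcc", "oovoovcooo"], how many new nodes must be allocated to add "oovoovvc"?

Walking "oovoovvc" from the root, the first 7 characters ("oovoovv") follow existing edges; "c" is the first miss.
Each of the 1 remaining characters creates one node.

1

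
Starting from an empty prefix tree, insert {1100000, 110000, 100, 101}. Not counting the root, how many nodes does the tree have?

10

Trace insertions, counting only characters that open a new branch:
  "1100000" → 7 new (1, 1, 0, 0, 0, 0, 0)
  "110000" → prefix "110000" already present; 0 new (none)
  "100" → prefix "1" already present; 2 new (0, 0)
  "101" → prefix "10" already present; 1 new (1)
Total nodes = 7 + 0 + 2 + 1 = 10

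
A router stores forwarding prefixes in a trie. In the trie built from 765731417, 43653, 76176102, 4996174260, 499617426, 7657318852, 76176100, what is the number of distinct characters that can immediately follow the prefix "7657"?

1

Walk "7657" from the root, arriving at one node.
Distinct next characters after "7657": 3.
That node has 1 child edge.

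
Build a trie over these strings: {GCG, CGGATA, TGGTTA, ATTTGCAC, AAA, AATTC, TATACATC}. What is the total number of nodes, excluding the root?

35

Trace insertions, counting only characters that open a new branch:
  "GCG" → 3 new (G, C, G)
  "CGGATA" → 6 new (C, G, G, A, T, A)
  "TGGTTA" → 6 new (T, G, G, T, T, A)
  "ATTTGCAC" → 8 new (A, T, T, T, G, C, A, C)
  "AAA" → prefix "A" already present; 2 new (A, A)
  "AATTC" → prefix "AA" already present; 3 new (T, T, C)
  "TATACATC" → prefix "T" already present; 7 new (A, T, A, C, A, T, C)
Total nodes = 3 + 6 + 6 + 8 + 2 + 3 + 7 = 35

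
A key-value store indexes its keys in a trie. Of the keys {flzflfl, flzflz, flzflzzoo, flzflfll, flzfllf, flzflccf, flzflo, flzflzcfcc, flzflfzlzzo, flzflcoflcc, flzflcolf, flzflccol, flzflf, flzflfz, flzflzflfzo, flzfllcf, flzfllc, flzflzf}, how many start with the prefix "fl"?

18

Filter for entries beginning with "fl":
Words under "fl": flzflccf, flzflccol, flzflcoflcc, flzflcolf, flzflf, flzflfl, flzflfll, flzflfz, flzflfzlzzo, flzfllc, flzfllcf, flzfllf, flzflo, flzflz, flzflzcfcc, flzflzf, flzflzflfzo, flzflzzoo
Count: 18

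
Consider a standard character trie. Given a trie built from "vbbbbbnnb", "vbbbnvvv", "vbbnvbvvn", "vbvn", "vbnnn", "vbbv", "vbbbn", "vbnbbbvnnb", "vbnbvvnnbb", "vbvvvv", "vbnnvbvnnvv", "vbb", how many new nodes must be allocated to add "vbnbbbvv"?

Walking "vbnbbbvv" from the root, the first 7 characters ("vbnbbbv") follow existing edges; "v" is the first miss.
Each of the 1 remaining characters creates one node.

1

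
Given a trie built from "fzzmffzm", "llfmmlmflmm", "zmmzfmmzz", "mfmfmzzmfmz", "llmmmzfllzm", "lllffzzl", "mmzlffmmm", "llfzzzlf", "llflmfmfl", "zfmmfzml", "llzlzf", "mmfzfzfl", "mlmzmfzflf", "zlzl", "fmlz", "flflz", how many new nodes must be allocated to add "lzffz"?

Walking "lzffz" from the root, the first 1 characters ("l") follow existing edges; "z" is the first miss.
So 5 − 1 = 4 new nodes.

4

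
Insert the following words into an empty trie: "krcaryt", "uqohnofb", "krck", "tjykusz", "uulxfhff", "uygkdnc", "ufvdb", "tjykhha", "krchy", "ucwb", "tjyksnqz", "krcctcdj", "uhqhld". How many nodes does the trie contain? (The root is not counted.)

62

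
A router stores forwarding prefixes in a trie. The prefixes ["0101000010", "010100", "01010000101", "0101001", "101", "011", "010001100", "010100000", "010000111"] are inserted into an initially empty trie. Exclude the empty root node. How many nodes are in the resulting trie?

27

Trace insertions, counting only characters that open a new branch:
  "0101000010" → 10 new (0, 1, 0, 1, 0, 0, 0, 0, 1, 0)
  "010100" → prefix "010100" already present; 0 new (none)
  "01010000101" → prefix "0101000010" already present; 1 new (1)
  "0101001" → prefix "010100" already present; 1 new (1)
  "101" → 3 new (1, 0, 1)
  "011" → prefix "01" already present; 1 new (1)
  "010001100" → prefix "010" already present; 6 new (0, 0, 1, 1, 0, 0)
  "010100000" → prefix "01010000" already present; 1 new (0)
  "010000111" → prefix "01000" already present; 4 new (0, 1, 1, 1)
Total nodes = 10 + 0 + 1 + 1 + 3 + 1 + 6 + 1 + 4 = 27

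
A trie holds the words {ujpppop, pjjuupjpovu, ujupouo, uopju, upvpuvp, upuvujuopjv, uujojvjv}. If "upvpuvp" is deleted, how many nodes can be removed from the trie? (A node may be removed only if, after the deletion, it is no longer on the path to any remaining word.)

Walk "upvpuvp" from the leaf back toward the root, removing each node that no remaining word uses.
The suffix "vpuvp" (5 nodes) is used only by "upvpuvp"; the node for "up" still has the child "u", so pruning stops there.
Nodes removed: 5

5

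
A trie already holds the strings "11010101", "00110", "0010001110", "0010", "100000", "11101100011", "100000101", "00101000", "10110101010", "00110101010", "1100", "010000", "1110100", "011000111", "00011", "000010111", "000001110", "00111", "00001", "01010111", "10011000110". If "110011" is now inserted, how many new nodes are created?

2

"1100" is already a path in the trie; the remaining "11" must be added.
Each of the 2 remaining characters creates one node.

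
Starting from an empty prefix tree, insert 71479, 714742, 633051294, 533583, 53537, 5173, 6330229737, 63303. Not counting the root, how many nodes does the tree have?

35

Trie structure (* marks end of a word):
(root)
├─ 5
│  ├─ 1
│  │  └─ 7
│  │     └─ 3 *
│  └─ 3
│     ├─ 3
│     │  └─ 5
│     │     └─ 8
│     │        └─ 3 *
│     └─ 5
│        └─ 3
│           └─ 7 *
├─ 6
│  └─ 3
│     └─ 3
│        └─ 0
│           ├─ 2
│           │  └─ 2
│           │     └─ 9
│           │        └─ 7
│           │           └─ 3
│           │              └─ 7 *
│           ├─ 3 *
│           └─ 5
│              └─ 1
│                 └─ 2
│                    └─ 9
│                       └─ 4 *
└─ 7
   └─ 1
      └─ 4
         └─ 7
            ├─ 4
            │  └─ 2 *
            └─ 9 *
Counting every labelled node above: 35.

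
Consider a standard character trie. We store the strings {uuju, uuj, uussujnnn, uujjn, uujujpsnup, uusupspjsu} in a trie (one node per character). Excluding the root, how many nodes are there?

26

Trace insertions, counting only characters that open a new branch:
  "uuju" → 4 new (u, u, j, u)
  "uuj" → prefix "uuj" already present; 0 new (none)
  "uussujnnn" → prefix "uu" already present; 7 new (s, s, u, j, n, n, n)
  "uujjn" → prefix "uuj" already present; 2 new (j, n)
  "uujujpsnup" → prefix "uuju" already present; 6 new (j, p, s, n, u, p)
  "uusupspjsu" → prefix "uus" already present; 7 new (u, p, s, p, j, s, u)
Total nodes = 4 + 0 + 7 + 2 + 6 + 7 = 26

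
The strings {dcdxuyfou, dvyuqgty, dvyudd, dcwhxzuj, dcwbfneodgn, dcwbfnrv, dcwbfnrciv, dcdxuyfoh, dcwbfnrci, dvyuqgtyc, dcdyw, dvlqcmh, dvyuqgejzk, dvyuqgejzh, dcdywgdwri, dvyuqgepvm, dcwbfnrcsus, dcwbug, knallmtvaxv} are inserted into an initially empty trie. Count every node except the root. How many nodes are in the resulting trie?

Count nodes per top-level branch (shared prefixes stored once):
  'd'-branch (dcdxuyfoh, dcdxuyfou, dcdyw, dcdywgdwri, dcwbfneodgn, dcwbfnrci, dcwbfnrciv, dcwbfnrcsus, dcwbfnrv, dcwbug, dcwhxzuj, dvlqcmh, dvyudd, dvyuqgejzh, dvyuqgejzk, dvyuqgepvm, dvyuqgty, dvyuqgtyc): 64 nodes
  'k'-branch (knallmtvaxv): 11 nodes
Sum: 75

75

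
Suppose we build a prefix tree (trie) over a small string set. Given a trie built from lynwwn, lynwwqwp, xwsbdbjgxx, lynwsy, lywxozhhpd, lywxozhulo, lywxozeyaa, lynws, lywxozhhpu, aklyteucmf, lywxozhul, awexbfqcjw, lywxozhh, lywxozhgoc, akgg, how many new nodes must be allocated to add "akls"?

1

"akl" is already a path in the trie; the remaining "s" must be added.
Each of the 1 remaining characters creates one node.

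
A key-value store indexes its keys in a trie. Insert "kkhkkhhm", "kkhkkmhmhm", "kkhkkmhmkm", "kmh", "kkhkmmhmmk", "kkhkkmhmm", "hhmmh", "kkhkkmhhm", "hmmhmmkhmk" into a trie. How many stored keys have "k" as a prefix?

7

Filter for entries beginning with "k":
Matches: "kkhkkhhm", "kkhkkmhhm", "kkhkkmhmhm", "kkhkkmhmkm", "kkhkkmhmm", "kkhkmmhmmk", "kmh"
Count: 7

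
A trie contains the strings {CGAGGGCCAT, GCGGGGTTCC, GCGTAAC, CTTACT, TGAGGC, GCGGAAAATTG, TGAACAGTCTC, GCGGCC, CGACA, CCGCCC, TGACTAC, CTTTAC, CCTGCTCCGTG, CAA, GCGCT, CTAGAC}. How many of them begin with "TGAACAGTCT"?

Filter for entries beginning with "TGAACAGTCT":
Words under "TGAACAGTCT": TGAACAGTCTC
Count: 1

1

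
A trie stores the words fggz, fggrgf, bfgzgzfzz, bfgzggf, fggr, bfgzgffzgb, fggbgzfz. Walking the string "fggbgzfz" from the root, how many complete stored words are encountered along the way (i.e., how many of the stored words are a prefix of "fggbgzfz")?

1

Walk "fggbgzfz" from the root; an end-of-word marker is hit whenever a stored word is a prefix of "fggbgzfz".
Prefixes of the query that are stored words: "fggbgzfz"
Count: 1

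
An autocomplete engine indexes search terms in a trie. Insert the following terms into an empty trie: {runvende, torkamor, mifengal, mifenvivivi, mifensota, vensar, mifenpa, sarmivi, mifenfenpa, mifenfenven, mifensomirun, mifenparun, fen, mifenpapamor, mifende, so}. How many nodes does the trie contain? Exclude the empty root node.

76

For each word, the new-node count is its length minus the longest prefix already in the trie:
  "runvende" → 8 new (r, u, n, v, e, n, d, e)
  "torkamor" → 8 new (t, o, r, k, a, m, o, r)
  "mifengal" → 8 new (m, i, f, e, n, g, a, l)
  "mifenvivivi" → prefix "mifen" already present; 6 new (v, i, v, i, v, i)
  "mifensota" → prefix "mifen" already present; 4 new (s, o, t, a)
  "vensar" → 6 new (v, e, n, s, a, r)
  "mifenpa" → prefix "mifen" already present; 2 new (p, a)
  "sarmivi" → 7 new (s, a, r, m, i, v, i)
  "mifenfenpa" → prefix "mifen" already present; 5 new (f, e, n, p, a)
  "mifenfenven" → prefix "mifenfen" already present; 3 new (v, e, n)
  "mifensomirun" → prefix "mifenso" already present; 5 new (m, i, r, u, n)
  "mifenparun" → prefix "mifenpa" already present; 3 new (r, u, n)
  "fen" → 3 new (f, e, n)
  "mifenpapamor" → prefix "mifenpa" already present; 5 new (p, a, m, o, r)
  "mifende" → prefix "mifen" already present; 2 new (d, e)
  "so" → prefix "s" already present; 1 new (o)
Total nodes = 8 + 8 + 8 + 6 + 4 + 6 + 2 + 7 + 5 + 3 + 5 + 3 + 3 + 5 + 2 + 1 = 76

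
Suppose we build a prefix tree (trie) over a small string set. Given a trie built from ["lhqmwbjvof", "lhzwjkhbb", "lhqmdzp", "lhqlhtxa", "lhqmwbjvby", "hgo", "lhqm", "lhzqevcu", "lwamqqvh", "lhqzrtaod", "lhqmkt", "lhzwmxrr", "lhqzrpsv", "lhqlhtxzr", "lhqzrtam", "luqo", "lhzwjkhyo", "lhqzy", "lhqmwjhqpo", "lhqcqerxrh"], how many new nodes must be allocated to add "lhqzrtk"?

"lhqzrt" is already a path in the trie; the remaining "k" must be added.
So 7 − 6 = 1 new nodes.

1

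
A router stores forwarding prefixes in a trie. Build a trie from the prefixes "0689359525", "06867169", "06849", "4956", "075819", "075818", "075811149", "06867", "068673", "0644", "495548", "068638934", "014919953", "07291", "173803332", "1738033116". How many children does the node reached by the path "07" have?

The children of the "07" node are the distinct next characters among strings starting with "07".
Characters that immediately follow "07" among the stored strings: {2, 5}.
That node has 2 child edges.

2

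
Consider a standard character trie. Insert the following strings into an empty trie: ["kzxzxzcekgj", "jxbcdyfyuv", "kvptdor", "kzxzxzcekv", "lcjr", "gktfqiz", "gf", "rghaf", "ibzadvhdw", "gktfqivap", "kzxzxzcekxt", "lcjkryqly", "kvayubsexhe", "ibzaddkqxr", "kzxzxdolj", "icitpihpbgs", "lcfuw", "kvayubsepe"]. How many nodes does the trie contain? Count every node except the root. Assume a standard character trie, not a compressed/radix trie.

98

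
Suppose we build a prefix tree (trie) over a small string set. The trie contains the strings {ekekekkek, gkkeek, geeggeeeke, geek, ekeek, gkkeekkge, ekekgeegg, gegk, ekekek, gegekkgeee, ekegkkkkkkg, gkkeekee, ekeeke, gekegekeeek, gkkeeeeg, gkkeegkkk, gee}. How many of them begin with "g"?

Traverse to the node for "g", then collect every word in that subtree.
Words under "g": gee, geeggeeeke, geek, gegekkgeee, gegk, gekegekeeek, gkkeeeeg, gkkeegkkk, gkkeek, gkkeekee, gkkeekkge
Count: 11

11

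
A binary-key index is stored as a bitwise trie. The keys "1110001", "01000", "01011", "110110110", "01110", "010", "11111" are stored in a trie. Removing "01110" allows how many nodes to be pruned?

3

A node on "01110"'s path can go only if nothing else ends at it or branches off below it.
The suffix "110" (3 nodes) is used only by "01110"; the node for "01" still has the child "0", so pruning stops there.
Nodes removed: 3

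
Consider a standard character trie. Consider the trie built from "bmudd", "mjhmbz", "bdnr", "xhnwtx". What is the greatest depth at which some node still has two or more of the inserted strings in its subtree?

1

Look for the deepest trie node that still has at least two words in its subtree.
e.g. "bdnr" and "bmudd" share the prefix "b" of length 1; no pair shares a longer one.
Longest shared-prefix length: 1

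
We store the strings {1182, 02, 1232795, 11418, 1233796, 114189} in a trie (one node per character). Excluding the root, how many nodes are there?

Insert word by word; a character creates a node only if that edge doesn't already exist:
  "1182" → 4 new (1, 1, 8, 2)
  "02" → 2 new (0, 2)
  "1232795" → prefix "1" already present; 6 new (2, 3, 2, 7, 9, 5)
  "11418" → prefix "11" already present; 3 new (4, 1, 8)
  "1233796" → prefix "123" already present; 4 new (3, 7, 9, 6)
  "114189" → prefix "11418" already present; 1 new (9)
Total nodes = 4 + 2 + 6 + 3 + 4 + 1 = 20

20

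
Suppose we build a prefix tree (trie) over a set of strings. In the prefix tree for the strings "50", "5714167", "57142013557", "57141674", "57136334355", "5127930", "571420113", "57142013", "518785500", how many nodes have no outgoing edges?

Leaves are exactly the stored words that no other stored word extends.
Those words: "50", "5127930", "518785500", "57136334355", "57141674", "571420113", "57142013557"
Leaf count: 7

7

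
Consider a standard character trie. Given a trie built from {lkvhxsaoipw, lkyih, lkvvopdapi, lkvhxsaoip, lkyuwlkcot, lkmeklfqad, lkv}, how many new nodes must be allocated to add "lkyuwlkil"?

2

"lkyuwlk" is already a path in the trie; the remaining "il" must be added.
Each of the 2 remaining characters creates one node.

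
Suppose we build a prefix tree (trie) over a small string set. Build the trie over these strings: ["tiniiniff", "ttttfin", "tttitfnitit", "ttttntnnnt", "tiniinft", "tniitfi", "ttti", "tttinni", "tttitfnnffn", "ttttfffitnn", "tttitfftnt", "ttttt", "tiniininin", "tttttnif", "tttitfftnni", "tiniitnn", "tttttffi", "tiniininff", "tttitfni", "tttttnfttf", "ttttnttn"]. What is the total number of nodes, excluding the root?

For each word, the new-node count is its length minus the longest prefix already in the trie:
  "tiniiniff" → 9 new (t, i, n, i, i, n, i, f, f)
  "ttttfin" → prefix "t" already present; 6 new (t, t, t, f, i, n)
  "tttitfnitit" → prefix "ttt" already present; 8 new (i, t, f, n, i, t, i, t)
  "ttttntnnnt" → prefix "tttt" already present; 6 new (n, t, n, n, n, t)
  "tiniinft" → prefix "tiniin" already present; 2 new (f, t)
  "tniitfi" → prefix "t" already present; 6 new (n, i, i, t, f, i)
  "ttti" → prefix "ttti" already present; 0 new (none)
  "tttinni" → prefix "ttti" already present; 3 new (n, n, i)
  "tttitfnnffn" → prefix "tttitfn" already present; 4 new (n, f, f, n)
  "ttttfffitnn" → prefix "ttttf" already present; 6 new (f, f, i, t, n, n)
  "tttitfftnt" → prefix "tttitf" already present; 4 new (f, t, n, t)
  "ttttt" → prefix "tttt" already present; 1 new (t)
  "tiniininin" → prefix "tiniini" already present; 3 new (n, i, n)
  "tttttnif" → prefix "ttttt" already present; 3 new (n, i, f)
  "tttitfftnni" → prefix "tttitfftn" already present; 2 new (n, i)
  "tiniitnn" → prefix "tinii" already present; 3 new (t, n, n)
  "tttttffi" → prefix "ttttt" already present; 3 new (f, f, i)
  "tiniininff" → prefix "tiniinin" already present; 2 new (f, f)
  "tttitfni" → prefix "tttitfni" already present; 0 new (none)
  "tttttnfttf" → prefix "tttttn" already present; 4 new (f, t, t, f)
  "ttttnttn" → prefix "ttttnt" already present; 2 new (t, n)
Total nodes = 9 + 6 + 8 + 6 + 2 + 6 + 0 + 3 + 4 + 6 + 4 + 1 + 3 + 3 + 2 + 3 + 3 + 2 + 0 + 4 + 2 = 77

77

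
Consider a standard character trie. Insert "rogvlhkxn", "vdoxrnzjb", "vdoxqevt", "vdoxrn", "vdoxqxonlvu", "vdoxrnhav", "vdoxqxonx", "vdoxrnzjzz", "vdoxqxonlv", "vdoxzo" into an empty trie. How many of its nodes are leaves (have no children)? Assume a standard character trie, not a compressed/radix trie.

A leaf is a node with no children — equivalently, the end of a word that is not a proper prefix of any other stored word.
Those words: "rogvlhkxn", "vdoxqevt", "vdoxqxonlvu", "vdoxqxonx", "vdoxrnhav", "vdoxrnzjb", "vdoxrnzjzz", "vdoxzo"
Leaf count: 8

8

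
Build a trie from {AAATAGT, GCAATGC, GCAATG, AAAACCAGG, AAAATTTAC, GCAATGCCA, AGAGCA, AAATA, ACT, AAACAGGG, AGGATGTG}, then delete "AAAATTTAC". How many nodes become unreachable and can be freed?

Walk "AAAATTTAC" from the leaf back toward the root, removing each node that no remaining word uses.
The suffix "TTTAC" (5 nodes) is used only by "AAAATTTAC"; the node for "AAAA" still has the child "C", so pruning stops there.
Nodes removed: 5

5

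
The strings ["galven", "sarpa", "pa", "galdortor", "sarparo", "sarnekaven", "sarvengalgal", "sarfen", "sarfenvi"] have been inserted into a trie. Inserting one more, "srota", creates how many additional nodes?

The longest prefix of "srota" already in the trie is "s" (length 1).
So 5 − 1 = 4 new nodes.

4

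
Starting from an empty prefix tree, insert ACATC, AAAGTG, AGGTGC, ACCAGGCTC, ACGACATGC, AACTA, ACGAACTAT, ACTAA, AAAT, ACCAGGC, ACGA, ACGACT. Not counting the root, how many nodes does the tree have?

42

Trace insertions, counting only characters that open a new branch:
  "ACATC" → 5 new (A, C, A, T, C)
  "AAAGTG" → prefix "A" already present; 5 new (A, A, G, T, G)
  "AGGTGC" → prefix "A" already present; 5 new (G, G, T, G, C)
  "ACCAGGCTC" → prefix "AC" already present; 7 new (C, A, G, G, C, T, C)
  "ACGACATGC" → prefix "AC" already present; 7 new (G, A, C, A, T, G, C)
  "AACTA" → prefix "AA" already present; 3 new (C, T, A)
  "ACGAACTAT" → prefix "ACGA" already present; 5 new (A, C, T, A, T)
  "ACTAA" → prefix "AC" already present; 3 new (T, A, A)
  "AAAT" → prefix "AAA" already present; 1 new (T)
  "ACCAGGC" → prefix "ACCAGGC" already present; 0 new (none)
  "ACGA" → prefix "ACGA" already present; 0 new (none)
  "ACGACT" → prefix "ACGAC" already present; 1 new (T)
Total nodes = 5 + 5 + 5 + 7 + 7 + 3 + 5 + 3 + 1 + 0 + 0 + 1 = 42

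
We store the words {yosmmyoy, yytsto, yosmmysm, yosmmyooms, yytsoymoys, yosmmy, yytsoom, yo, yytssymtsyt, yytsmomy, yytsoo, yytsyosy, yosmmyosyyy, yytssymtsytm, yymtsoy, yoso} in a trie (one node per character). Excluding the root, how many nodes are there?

52

For each word, the new-node count is its length minus the longest prefix already in the trie:
  "yosmmyoy" → 8 new (y, o, s, m, m, y, o, y)
  "yytsto" → prefix "y" already present; 5 new (y, t, s, t, o)
  "yosmmysm" → prefix "yosmmy" already present; 2 new (s, m)
  "yosmmyooms" → prefix "yosmmyo" already present; 3 new (o, m, s)
  "yytsoymoys" → prefix "yyts" already present; 6 new (o, y, m, o, y, s)
  "yosmmy" → prefix "yosmmy" already present; 0 new (none)
  "yytsoom" → prefix "yytso" already present; 2 new (o, m)
  "yo" → prefix "yo" already present; 0 new (none)
  "yytssymtsyt" → prefix "yyts" already present; 7 new (s, y, m, t, s, y, t)
  "yytsmomy" → prefix "yyts" already present; 4 new (m, o, m, y)
  "yytsoo" → prefix "yytsoo" already present; 0 new (none)
  "yytsyosy" → prefix "yyts" already present; 4 new (y, o, s, y)
  "yosmmyosyyy" → prefix "yosmmyo" already present; 4 new (s, y, y, y)
  "yytssymtsytm" → prefix "yytssymtsyt" already present; 1 new (m)
  "yymtsoy" → prefix "yy" already present; 5 new (m, t, s, o, y)
  "yoso" → prefix "yos" already present; 1 new (o)
Total nodes = 8 + 5 + 2 + 3 + 6 + 0 + 2 + 0 + 7 + 4 + 0 + 4 + 4 + 1 + 5 + 1 = 52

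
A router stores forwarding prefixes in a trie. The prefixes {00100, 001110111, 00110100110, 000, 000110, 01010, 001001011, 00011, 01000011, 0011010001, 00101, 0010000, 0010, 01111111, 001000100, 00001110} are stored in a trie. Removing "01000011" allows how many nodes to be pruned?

5

After clearing the end-marker at "01000011", prune upward until reaching a node still needed by another word.
The suffix "00011" (5 nodes) is used only by "01000011"; the node for "010" still has the child "1", so pruning stops there.
Nodes removed: 5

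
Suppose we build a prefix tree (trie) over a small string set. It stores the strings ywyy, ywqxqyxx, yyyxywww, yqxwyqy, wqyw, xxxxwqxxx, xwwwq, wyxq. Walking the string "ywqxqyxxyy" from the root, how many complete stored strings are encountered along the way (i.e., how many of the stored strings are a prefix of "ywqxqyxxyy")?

1

Check each prefix of "ywqxqyxxyy" against the stored set — each match is an end-marker on the path.
Prefixes of the query that are stored words: "ywqxqyxx"
Count: 1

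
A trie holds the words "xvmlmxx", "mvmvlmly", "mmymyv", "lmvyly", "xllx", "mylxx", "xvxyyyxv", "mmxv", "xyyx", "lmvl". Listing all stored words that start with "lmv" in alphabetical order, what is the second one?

lmvyly

Words with prefix "lmv", in lexicographic order: "lmvl", "lmvyly"
Position 2: lmvyly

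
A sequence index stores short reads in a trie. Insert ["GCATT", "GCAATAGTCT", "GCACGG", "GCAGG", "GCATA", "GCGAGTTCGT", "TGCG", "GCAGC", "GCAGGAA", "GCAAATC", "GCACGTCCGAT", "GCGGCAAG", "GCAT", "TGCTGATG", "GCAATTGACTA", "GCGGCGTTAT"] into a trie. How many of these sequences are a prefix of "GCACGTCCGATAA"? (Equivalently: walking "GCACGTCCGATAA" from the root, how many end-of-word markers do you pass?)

Traverse "GCACGTCCGATAA" character by character; count nodes along the way that are marked as word ends.
Prefixes of the query that are stored words: "GCACGTCCGAT"
Count: 1

1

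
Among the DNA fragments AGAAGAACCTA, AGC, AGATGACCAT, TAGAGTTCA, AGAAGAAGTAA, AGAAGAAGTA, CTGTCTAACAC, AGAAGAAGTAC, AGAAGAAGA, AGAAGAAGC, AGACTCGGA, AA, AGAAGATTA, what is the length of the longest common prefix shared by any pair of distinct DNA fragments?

10

Look for the deepest trie node that still has at least two words in its subtree.
"AGAAGAAGTA" and "AGAAGAAGTAA" agree on "AGAAGAAGTA" (10 characters) before diverging; nothing deeper is shared.
Longest shared-prefix length: 10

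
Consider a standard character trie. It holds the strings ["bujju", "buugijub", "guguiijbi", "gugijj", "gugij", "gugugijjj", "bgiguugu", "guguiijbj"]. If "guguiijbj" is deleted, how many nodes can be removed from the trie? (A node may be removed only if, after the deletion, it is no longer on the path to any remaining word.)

After clearing the end-marker at "guguiijbj", prune upward until reaching a node still needed by another word.
The suffix "j" (1 node) is used only by "guguiijbj"; the node for "guguiijb" still has the child "i", so pruning stops there.
Nodes removed: 1

1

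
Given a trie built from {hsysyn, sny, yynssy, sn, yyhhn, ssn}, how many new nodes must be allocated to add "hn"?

Walking "hn" from the root, the first 1 characters ("h") follow existing edges; "n" is the first miss.
New nodes needed: |"hn"| − 1 = 2 − 1 = 1.

1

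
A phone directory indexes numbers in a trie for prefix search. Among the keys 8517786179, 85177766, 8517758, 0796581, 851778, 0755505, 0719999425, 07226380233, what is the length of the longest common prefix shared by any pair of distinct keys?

6

Look for the deepest trie node that still has at least two words in its subtree.
"851778" and "8517786179" agree on "851778" (6 characters) before diverging; nothing deeper is shared.
Longest shared-prefix length: 6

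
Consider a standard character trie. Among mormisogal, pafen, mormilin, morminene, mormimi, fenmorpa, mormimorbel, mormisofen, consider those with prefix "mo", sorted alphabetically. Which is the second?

mormimi

Words with prefix "mo", in lexicographic order: "mormilin", "mormimi", "mormimorbel", "morminene", "mormisofen", "mormisogal"
Position 2: mormimi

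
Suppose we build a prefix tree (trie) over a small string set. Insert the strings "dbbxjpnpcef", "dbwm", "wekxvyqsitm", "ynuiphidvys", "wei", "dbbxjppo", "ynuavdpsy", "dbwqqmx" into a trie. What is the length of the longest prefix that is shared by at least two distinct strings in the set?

6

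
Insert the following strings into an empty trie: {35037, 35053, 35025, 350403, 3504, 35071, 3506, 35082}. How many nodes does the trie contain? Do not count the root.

For each word, the new-node count is its length minus the longest prefix already in the trie:
  "35037" → 5 new (3, 5, 0, 3, 7)
  "35053" → prefix "350" already present; 2 new (5, 3)
  "35025" → prefix "350" already present; 2 new (2, 5)
  "350403" → prefix "350" already present; 3 new (4, 0, 3)
  "3504" → prefix "3504" already present; 0 new (none)
  "35071" → prefix "350" already present; 2 new (7, 1)
  "3506" → prefix "350" already present; 1 new (6)
  "35082" → prefix "350" already present; 2 new (8, 2)
Total nodes = 5 + 2 + 2 + 3 + 0 + 2 + 1 + 2 = 17

17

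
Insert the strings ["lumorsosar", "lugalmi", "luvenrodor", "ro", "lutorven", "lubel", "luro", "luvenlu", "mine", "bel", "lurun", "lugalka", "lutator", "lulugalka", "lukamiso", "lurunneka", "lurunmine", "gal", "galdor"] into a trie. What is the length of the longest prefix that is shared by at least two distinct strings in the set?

Look for the deepest trie node that still has at least two words in its subtree.
e.g. "lugalka" and "lugalmi" share the prefix "lugal" of length 5; no pair shares a longer one.
Longest shared-prefix length: 5

5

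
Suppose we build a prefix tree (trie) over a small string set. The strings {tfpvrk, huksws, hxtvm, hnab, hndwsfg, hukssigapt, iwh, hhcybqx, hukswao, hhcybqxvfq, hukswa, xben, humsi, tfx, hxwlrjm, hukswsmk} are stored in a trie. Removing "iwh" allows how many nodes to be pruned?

Walk "iwh" from the leaf back toward the root, removing each node that no remaining word uses.
No other word shares any prefix with "iwh", so all 3 of its nodes go.
Nodes removed: 3

3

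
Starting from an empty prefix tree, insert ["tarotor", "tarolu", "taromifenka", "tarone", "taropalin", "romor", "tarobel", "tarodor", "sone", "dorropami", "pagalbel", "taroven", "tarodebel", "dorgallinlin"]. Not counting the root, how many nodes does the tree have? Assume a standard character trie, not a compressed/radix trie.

71

Trace insertions, counting only characters that open a new branch:
  "tarotor" → 7 new (t, a, r, o, t, o, r)
  "tarolu" → prefix "taro" already present; 2 new (l, u)
  "taromifenka" → prefix "taro" already present; 7 new (m, i, f, e, n, k, a)
  "tarone" → prefix "taro" already present; 2 new (n, e)
  "taropalin" → prefix "taro" already present; 5 new (p, a, l, i, n)
  "romor" → 5 new (r, o, m, o, r)
  "tarobel" → prefix "taro" already present; 3 new (b, e, l)
  "tarodor" → prefix "taro" already present; 3 new (d, o, r)
  "sone" → 4 new (s, o, n, e)
  "dorropami" → 9 new (d, o, r, r, o, p, a, m, i)
  "pagalbel" → 8 new (p, a, g, a, l, b, e, l)
  "taroven" → prefix "taro" already present; 3 new (v, e, n)
  "tarodebel" → prefix "tarod" already present; 4 new (e, b, e, l)
  "dorgallinlin" → prefix "dor" already present; 9 new (g, a, l, l, i, n, l, i, n)
Total nodes = 7 + 2 + 7 + 2 + 5 + 5 + 3 + 3 + 4 + 9 + 8 + 3 + 4 + 9 = 71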